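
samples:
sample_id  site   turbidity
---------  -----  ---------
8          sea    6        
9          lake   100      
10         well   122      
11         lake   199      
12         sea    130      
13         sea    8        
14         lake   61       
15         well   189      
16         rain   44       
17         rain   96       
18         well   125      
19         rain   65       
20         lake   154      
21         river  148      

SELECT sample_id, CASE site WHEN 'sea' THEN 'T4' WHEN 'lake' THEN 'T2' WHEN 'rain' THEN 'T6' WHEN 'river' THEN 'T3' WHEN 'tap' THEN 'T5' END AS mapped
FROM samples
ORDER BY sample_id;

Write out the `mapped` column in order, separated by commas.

sample_id=8: site='sea' → T4
sample_id=9: site='lake' → T2
sample_id=10: (no match → NULL) → NULL
sample_id=11: site='lake' → T2
sample_id=12: site='sea' → T4
sample_id=13: site='sea' → T4
sample_id=14: site='lake' → T2
sample_id=15: (no match → NULL) → NULL
sample_id=16: site='rain' → T6
sample_id=17: site='rain' → T6
sample_id=18: (no match → NULL) → NULL
sample_id=19: site='rain' → T6
sample_id=20: site='lake' → T2
sample_id=21: site='river' → T3

T4, T2, NULL, T2, T4, T4, T2, NULL, T6, T6, NULL, T6, T2, T3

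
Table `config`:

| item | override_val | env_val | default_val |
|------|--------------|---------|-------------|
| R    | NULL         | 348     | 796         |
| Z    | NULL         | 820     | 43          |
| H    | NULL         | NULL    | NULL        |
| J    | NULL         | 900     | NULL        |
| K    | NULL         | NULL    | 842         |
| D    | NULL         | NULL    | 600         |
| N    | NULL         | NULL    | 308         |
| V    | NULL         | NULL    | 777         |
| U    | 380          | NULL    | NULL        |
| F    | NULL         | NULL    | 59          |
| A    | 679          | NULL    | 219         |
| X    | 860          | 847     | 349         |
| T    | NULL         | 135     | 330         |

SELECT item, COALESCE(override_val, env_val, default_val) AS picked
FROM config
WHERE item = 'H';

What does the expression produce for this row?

item = H: override_val=NULL, env_val=NULL, default_val=NULL.
override_val=NULL, env_val=NULL, default_val=NULL (all NULL) → NULL

NULL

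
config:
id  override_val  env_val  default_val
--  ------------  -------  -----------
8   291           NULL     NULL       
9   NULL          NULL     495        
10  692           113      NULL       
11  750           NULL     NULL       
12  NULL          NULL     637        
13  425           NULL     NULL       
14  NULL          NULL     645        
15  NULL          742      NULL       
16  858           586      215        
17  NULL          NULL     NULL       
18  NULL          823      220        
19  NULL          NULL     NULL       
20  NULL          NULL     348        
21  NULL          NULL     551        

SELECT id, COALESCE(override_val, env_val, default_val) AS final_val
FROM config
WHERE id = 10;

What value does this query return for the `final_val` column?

id = 10: override_val=692, env_val=113, default_val=NULL.
override_val=692 → 692

692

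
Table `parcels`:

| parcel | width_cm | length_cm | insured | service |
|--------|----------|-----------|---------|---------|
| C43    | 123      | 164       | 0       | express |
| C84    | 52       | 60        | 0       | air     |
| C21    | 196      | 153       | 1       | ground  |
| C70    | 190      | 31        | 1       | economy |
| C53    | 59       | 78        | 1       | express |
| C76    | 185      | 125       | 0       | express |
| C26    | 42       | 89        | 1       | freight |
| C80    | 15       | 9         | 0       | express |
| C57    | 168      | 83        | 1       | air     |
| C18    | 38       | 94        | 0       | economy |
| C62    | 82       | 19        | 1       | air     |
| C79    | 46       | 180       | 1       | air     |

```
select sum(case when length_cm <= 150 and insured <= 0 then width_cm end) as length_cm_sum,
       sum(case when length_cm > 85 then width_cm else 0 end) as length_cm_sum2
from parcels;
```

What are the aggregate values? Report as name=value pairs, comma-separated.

[length_cm_sum: length_cm <= 150 and insured <= 0]
parcel=C43: ✗
parcel=C84: ✓ → 52
parcel=C21: ✗
parcel=C70: ✗
parcel=C53: ✗
parcel=C76: ✓ → 185
parcel=C26: ✗
parcel=C80: ✓ → 15
parcel=C57: ✗
parcel=C18: ✓ → 38
parcel=C62: ✗
parcel=C79: ✗
length_cm_sum = 52 + 185 + 15 + 38 = 290
—
[length_cm_sum2: length_cm > 85]
parcel=C43: ✓ → 123
parcel=C84: ✗
parcel=C21: ✓ → 196
parcel=C70: ✗
parcel=C53: ✗
parcel=C76: ✓ → 185
parcel=C26: ✓ → 42
parcel=C80: ✗
parcel=C57: ✗
parcel=C18: ✓ → 38
parcel=C62: ✗
parcel=C79: ✓ → 46
length_cm_sum2 = 123 + 196 + 185 + 42 + 38 + 46 = 630

length_cm_sum=290, length_cm_sum2=630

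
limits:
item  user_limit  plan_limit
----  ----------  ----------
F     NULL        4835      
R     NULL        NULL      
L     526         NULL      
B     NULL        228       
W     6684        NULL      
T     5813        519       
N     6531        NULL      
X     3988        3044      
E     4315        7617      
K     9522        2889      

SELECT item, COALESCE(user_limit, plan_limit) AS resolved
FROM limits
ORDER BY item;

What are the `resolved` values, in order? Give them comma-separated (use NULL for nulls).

item=B: user_limit=NULL, plan_limit=228 → 228
item=E: user_limit=4315 → 4315
item=F: user_limit=NULL, plan_limit=4835 → 4835
item=K: user_limit=9522 → 9522
item=L: user_limit=526 → 526
item=N: user_limit=6531 → 6531
item=R: user_limit=NULL, plan_limit=NULL (all NULL) → NULL
item=T: user_limit=5813 → 5813
item=W: user_limit=6684 → 6684
item=X: user_limit=3988 → 3988

228, 4315, 4835, 9522, 526, 6531, NULL, 5813, 6684, 3988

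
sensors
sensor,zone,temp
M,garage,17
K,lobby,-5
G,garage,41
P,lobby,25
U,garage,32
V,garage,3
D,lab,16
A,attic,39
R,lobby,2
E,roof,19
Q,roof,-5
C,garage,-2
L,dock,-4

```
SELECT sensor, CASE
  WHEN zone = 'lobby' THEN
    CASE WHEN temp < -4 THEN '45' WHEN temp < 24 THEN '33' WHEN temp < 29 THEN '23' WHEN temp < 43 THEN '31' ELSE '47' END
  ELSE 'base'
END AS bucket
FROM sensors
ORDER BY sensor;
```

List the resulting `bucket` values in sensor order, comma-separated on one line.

sensor=A: zone='attic' → outer ELSE → base
sensor=C: zone='garage' → outer ELSE → base
sensor=D: zone='lab' → outer ELSE → base
sensor=E: zone='roof' → outer ELSE → base
sensor=G: zone='garage' → outer ELSE → base
sensor=K: zone='lobby' → inner[temp < -4] → 45
sensor=L: zone='dock' → outer ELSE → base
sensor=M: zone='garage' → outer ELSE → base
sensor=P: zone='lobby' → inner[temp < 29] → 23
sensor=Q: zone='roof' → outer ELSE → base
sensor=R: zone='lobby' → inner[temp < 24] → 33
sensor=U: zone='garage' → outer ELSE → base
sensor=V: zone='garage' → outer ELSE → base

base, base, base, base, base, 45, base, base, 23, base, 33, base, base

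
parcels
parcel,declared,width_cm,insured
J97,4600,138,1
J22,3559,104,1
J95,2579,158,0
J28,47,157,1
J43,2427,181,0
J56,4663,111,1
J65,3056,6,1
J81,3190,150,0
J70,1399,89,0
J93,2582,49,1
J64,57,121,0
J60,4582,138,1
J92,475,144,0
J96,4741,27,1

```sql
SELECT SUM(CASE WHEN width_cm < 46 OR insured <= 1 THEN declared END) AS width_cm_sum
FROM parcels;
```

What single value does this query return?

parcel=J97: ✓ → 4600
parcel=J22: ✓ → 3559
parcel=J95: ✓ → 2579
parcel=J28: ✓ → 47
parcel=J43: ✓ → 2427
parcel=J56: ✓ → 4663
parcel=J65: ✓ → 3056
parcel=J81: ✓ → 3190
parcel=J70: ✓ → 1399
parcel=J93: ✓ → 2582
parcel=J64: ✓ → 57
parcel=J60: ✓ → 4582
parcel=J92: ✓ → 475
parcel=J96: ✓ → 4741
width_cm_sum = 4600 + 3559 + 2579 + 47 + 2427 + 4663 + 3056 + 3190 + 1399 + 2582 + 57 + 4582 + 475 + 4741 = 37957

37957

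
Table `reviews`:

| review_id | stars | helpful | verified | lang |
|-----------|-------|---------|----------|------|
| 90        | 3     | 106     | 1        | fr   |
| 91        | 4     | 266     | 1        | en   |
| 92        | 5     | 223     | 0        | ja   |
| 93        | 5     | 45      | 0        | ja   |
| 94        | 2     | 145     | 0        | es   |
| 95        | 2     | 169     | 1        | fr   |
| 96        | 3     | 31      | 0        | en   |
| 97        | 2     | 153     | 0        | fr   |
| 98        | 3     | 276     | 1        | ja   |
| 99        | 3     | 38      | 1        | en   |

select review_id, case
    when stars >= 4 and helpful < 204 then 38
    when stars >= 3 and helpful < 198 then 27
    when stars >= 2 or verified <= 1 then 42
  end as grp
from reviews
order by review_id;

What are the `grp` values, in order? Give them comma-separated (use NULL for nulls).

review_id=90: stars >= 3 and helpful < 198 → 27
review_id=91: stars >= 2 or verified <= 1 → 42
review_id=92: stars >= 2 or verified <= 1 → 42
review_id=93: stars >= 4 and helpful < 204 → 38
review_id=94: stars >= 2 or verified <= 1 → 42
review_id=95: stars >= 2 or verified <= 1 → 42
review_id=96: stars >= 3 and helpful < 198 → 27
review_id=97: stars >= 2 or verified <= 1 → 42
review_id=98: stars >= 2 or verified <= 1 → 42
review_id=99: stars >= 3 and helpful < 198 → 27

27, 42, 42, 38, 42, 42, 27, 42, 42, 27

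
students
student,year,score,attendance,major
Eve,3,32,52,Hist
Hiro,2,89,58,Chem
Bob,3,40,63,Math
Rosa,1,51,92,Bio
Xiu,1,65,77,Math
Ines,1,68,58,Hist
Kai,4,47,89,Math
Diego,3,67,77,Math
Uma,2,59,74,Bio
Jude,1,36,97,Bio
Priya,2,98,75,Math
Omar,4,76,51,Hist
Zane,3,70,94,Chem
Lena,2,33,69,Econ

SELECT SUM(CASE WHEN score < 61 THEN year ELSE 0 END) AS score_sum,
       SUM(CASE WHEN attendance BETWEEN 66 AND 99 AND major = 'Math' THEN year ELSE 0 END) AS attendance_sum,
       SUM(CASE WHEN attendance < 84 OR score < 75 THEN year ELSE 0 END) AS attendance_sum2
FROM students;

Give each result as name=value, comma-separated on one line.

[score_sum: score < 61]
student=Eve: ✓ → 3
student=Hiro: ✗
student=Bob: ✓ → 3
student=Rosa: ✓ → 1
student=Xiu: ✗
student=Ines: ✗
student=Kai: ✓ → 4
student=Diego: ✗
student=Uma: ✓ → 2
student=Jude: ✓ → 1
student=Priya: ✗
student=Omar: ✗
student=Zane: ✗
student=Lena: ✓ → 2
score_sum = 3 + 3 + 1 + 4 + 2 + 1 + 2 = 16
—
[attendance_sum: attendance BETWEEN 66 AND 99 AND major = 'Math']
student=Eve: ✗
student=Hiro: ✗
student=Bob: ✗
student=Rosa: ✗
student=Xiu: ✓ → 1
student=Ines: ✗
student=Kai: ✓ → 4
student=Diego: ✓ → 3
student=Uma: ✗
student=Jude: ✗
student=Priya: ✓ → 2
student=Omar: ✗
student=Zane: ✗
student=Lena: ✗
attendance_sum = 1 + 4 + 3 + 2 = 10
—
[attendance_sum2: attendance < 84 OR score < 75]
student=Eve: ✓ → 3
student=Hiro: ✓ → 2
student=Bob: ✓ → 3
student=Rosa: ✓ → 1
student=Xiu: ✓ → 1
student=Ines: ✓ → 1
student=Kai: ✓ → 4
student=Diego: ✓ → 3
student=Uma: ✓ → 2
student=Jude: ✓ → 1
student=Priya: ✓ → 2
student=Omar: ✓ → 4
student=Zane: ✓ → 3
student=Lena: ✓ → 2
attendance_sum2 = 3 + 2 + 3 + 1 + 1 + 1 + 4 + 3 + 2 + 1 + 2 + 4 + 3 + 2 = 32

score_sum=16, attendance_sum=10, attendance_sum2=32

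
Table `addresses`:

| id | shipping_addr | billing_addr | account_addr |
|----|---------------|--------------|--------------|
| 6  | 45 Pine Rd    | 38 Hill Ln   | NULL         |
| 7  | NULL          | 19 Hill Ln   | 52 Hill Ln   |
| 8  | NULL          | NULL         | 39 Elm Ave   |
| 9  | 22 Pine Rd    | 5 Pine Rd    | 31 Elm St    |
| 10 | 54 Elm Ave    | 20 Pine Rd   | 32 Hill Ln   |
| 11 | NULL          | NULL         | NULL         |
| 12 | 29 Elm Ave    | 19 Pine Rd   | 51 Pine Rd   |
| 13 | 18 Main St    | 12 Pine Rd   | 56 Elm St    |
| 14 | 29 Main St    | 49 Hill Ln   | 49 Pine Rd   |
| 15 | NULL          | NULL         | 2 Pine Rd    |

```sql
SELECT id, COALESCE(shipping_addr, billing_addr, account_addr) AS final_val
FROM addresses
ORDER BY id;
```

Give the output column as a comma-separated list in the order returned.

45 Pine Rd, 19 Hill Ln, 39 Elm Ave, 22 Pine Rd, 54 Elm Ave, NULL, 29 Elm Ave, 18 Main St, 29 Main St, 2 Pine Rd

id=6: shipping_addr=45 Pine Rd → 45 Pine Rd
id=7: shipping_addr=NULL, billing_addr=19 Hill Ln → 19 Hill Ln
id=8: shipping_addr=NULL, billing_addr=NULL, account_addr=39 Elm Ave → 39 Elm Ave
id=9: shipping_addr=22 Pine Rd → 22 Pine Rd
id=10: shipping_addr=54 Elm Ave → 54 Elm Ave
id=11: shipping_addr=NULL, billing_addr=NULL, account_addr=NULL (all NULL) → NULL
id=12: shipping_addr=29 Elm Ave → 29 Elm Ave
id=13: shipping_addr=18 Main St → 18 Main St
id=14: shipping_addr=29 Main St → 29 Main St
id=15: shipping_addr=NULL, billing_addr=NULL, account_addr=2 Pine Rd → 2 Pine Rd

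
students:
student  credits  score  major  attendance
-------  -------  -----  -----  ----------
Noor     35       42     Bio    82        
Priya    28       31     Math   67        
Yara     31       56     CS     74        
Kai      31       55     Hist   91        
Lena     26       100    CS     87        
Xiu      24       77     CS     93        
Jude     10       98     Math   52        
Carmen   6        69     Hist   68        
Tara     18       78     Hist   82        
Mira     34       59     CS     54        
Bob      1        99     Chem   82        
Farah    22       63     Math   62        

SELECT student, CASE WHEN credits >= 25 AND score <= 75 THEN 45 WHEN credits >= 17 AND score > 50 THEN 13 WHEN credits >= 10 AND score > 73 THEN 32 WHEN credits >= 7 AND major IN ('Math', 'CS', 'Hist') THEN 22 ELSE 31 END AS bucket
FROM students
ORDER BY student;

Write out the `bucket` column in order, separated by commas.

31, 31, 13, 32, 45, 13, 45, 45, 45, 13, 13, 45

student=Bob: ELSE → 31
student=Carmen: ELSE → 31
student=Farah: credits >= 17 AND score > 50 → 13
student=Jude: credits >= 10 AND score > 73 → 32
student=Kai: credits >= 25 AND score <= 75 → 45
student=Lena: credits >= 17 AND score > 50 → 13
student=Mira: credits >= 25 AND score <= 75 → 45
student=Noor: credits >= 25 AND score <= 75 → 45
student=Priya: credits >= 25 AND score <= 75 → 45
student=Tara: credits >= 17 AND score > 50 → 13
student=Xiu: credits >= 17 AND score > 50 → 13
student=Yara: credits >= 25 AND score <= 75 → 45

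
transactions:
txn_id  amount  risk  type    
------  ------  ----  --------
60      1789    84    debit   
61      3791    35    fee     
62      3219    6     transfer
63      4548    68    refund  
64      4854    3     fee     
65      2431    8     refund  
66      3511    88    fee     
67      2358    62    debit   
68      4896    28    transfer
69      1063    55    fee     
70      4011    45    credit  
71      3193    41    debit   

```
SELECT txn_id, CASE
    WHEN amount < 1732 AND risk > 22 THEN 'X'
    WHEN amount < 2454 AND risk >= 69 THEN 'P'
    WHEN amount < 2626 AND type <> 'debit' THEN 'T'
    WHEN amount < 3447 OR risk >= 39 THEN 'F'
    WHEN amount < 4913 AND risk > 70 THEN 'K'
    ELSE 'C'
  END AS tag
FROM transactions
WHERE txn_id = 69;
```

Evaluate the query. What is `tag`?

X

txn_id = 69: amount=1063, risk=55, type=fee.
amount < 1732 AND risk > 22 → true → X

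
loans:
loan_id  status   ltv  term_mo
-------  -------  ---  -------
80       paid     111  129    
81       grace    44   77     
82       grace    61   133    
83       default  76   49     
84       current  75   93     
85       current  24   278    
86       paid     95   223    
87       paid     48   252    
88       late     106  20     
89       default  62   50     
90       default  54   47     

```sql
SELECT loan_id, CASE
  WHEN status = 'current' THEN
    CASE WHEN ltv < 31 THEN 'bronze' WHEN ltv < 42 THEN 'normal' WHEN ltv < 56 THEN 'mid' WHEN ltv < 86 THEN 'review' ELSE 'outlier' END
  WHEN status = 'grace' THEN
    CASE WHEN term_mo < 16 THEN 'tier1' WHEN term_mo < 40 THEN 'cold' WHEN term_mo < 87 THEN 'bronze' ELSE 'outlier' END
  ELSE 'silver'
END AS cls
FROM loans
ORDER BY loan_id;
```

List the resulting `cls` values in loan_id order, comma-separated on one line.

loan_id=80: status='paid' → outer ELSE → silver
loan_id=81: status='grace' → inner[term_mo < 87] → bronze
loan_id=82: status='grace' → inner[ELSE] → outlier
loan_id=83: status='default' → outer ELSE → silver
loan_id=84: status='current' → inner[ltv < 86] → review
loan_id=85: status='current' → inner[ltv < 31] → bronze
loan_id=86: status='paid' → outer ELSE → silver
loan_id=87: status='paid' → outer ELSE → silver
loan_id=88: status='late' → outer ELSE → silver
loan_id=89: status='default' → outer ELSE → silver
loan_id=90: status='default' → outer ELSE → silver

silver, bronze, outlier, silver, review, bronze, silver, silver, silver, silver, silver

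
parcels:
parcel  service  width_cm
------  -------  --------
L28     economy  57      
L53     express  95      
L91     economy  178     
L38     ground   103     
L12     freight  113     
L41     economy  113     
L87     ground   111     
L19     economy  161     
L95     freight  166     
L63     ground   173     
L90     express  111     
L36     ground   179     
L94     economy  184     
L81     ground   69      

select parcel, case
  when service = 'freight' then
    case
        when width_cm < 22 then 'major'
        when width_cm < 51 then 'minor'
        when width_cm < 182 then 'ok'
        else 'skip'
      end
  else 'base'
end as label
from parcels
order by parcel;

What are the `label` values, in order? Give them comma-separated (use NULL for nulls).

parcel=L12: service='freight' → inner[width_cm < 182] → ok
parcel=L19: service='economy' → outer ELSE → base
parcel=L28: service='economy' → outer ELSE → base
parcel=L36: service='ground' → outer ELSE → base
parcel=L38: service='ground' → outer ELSE → base
parcel=L41: service='economy' → outer ELSE → base
parcel=L53: service='express' → outer ELSE → base
parcel=L63: service='ground' → outer ELSE → base
parcel=L81: service='ground' → outer ELSE → base
parcel=L87: service='ground' → outer ELSE → base
parcel=L90: service='express' → outer ELSE → base
parcel=L91: service='economy' → outer ELSE → base
parcel=L94: service='economy' → outer ELSE → base
parcel=L95: service='freight' → inner[width_cm < 182] → ok

ok, base, base, base, base, base, base, base, base, base, base, base, base, ok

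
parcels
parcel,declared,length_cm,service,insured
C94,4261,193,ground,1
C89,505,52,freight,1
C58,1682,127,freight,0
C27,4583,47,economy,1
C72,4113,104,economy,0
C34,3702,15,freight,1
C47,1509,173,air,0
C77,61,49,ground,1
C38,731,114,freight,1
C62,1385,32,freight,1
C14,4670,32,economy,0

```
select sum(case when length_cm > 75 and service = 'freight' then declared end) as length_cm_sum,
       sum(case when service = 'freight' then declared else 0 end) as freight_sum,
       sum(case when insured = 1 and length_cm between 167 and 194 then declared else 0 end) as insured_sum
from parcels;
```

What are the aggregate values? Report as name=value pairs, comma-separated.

[length_cm_sum: length_cm > 75 and service = 'freight']
parcel=C94: ✗
parcel=C89: ✗
parcel=C58: ✓ → 1682
parcel=C27: ✗
parcel=C72: ✗
parcel=C34: ✗
parcel=C47: ✗
parcel=C77: ✗
parcel=C38: ✓ → 731
parcel=C62: ✗
parcel=C14: ✗
length_cm_sum = 1682 + 731 = 2413
—
[freight_sum: service = 'freight']
parcel=C94: ✗
parcel=C89: ✓ → 505
parcel=C58: ✓ → 1682
parcel=C27: ✗
parcel=C72: ✗
parcel=C34: ✓ → 3702
parcel=C47: ✗
parcel=C77: ✗
parcel=C38: ✓ → 731
parcel=C62: ✓ → 1385
parcel=C14: ✗
freight_sum = 505 + 1682 + 3702 + 731 + 1385 = 8005
—
[insured_sum: insured = 1 and length_cm between 167 and 194]
parcel=C94: ✓ → 4261
parcel=C89: ✗
parcel=C58: ✗
parcel=C27: ✗
parcel=C72: ✗
parcel=C34: ✗
parcel=C47: ✗
parcel=C77: ✗
parcel=C38: ✗
parcel=C62: ✗
parcel=C14: ✗
insured_sum = 4261

length_cm_sum=2413, freight_sum=8005, insured_sum=4261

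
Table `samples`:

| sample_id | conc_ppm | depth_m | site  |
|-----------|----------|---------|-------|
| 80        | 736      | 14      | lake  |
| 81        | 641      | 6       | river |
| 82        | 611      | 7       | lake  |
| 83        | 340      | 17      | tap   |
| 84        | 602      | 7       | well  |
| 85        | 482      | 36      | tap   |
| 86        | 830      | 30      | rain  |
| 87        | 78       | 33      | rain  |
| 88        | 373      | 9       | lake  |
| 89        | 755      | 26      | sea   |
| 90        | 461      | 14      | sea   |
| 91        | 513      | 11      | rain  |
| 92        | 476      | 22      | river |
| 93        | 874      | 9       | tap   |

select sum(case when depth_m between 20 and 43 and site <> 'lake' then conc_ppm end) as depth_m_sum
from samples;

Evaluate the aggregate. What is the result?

2621

sample_id=80: ✗
sample_id=81: ✗
sample_id=82: ✗
sample_id=83: ✗
sample_id=84: ✗
sample_id=85: ✓ → 482
sample_id=86: ✓ → 830
sample_id=87: ✓ → 78
sample_id=88: ✗
sample_id=89: ✓ → 755
sample_id=90: ✗
sample_id=91: ✗
sample_id=92: ✓ → 476
sample_id=93: ✗
depth_m_sum = 482 + 830 + 78 + 755 + 476 = 2621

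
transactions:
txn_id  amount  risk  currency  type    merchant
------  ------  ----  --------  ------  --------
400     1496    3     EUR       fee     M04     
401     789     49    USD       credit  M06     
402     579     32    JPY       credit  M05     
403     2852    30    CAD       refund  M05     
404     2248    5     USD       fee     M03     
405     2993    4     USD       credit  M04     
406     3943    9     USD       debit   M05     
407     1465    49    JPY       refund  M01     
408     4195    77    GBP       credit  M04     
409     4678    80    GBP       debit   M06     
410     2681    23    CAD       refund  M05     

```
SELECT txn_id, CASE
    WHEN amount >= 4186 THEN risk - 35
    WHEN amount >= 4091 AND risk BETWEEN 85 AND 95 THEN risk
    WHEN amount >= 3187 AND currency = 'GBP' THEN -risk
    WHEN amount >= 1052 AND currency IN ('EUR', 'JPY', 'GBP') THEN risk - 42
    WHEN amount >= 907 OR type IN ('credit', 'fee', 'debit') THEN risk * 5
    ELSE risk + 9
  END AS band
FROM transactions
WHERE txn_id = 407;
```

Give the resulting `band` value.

7

txn_id = 407: amount=1465, risk=49, currency=JPY, type=refund, merchant=M01.
amount >= 4186 → false
amount >= 4091 AND risk BETWEEN 85 AND 95 → false
amount >= 3187 AND currency = 'GBP' → false
amount >= 1052 AND currency IN ('EUR', 'JPY', 'GBP') → true → 7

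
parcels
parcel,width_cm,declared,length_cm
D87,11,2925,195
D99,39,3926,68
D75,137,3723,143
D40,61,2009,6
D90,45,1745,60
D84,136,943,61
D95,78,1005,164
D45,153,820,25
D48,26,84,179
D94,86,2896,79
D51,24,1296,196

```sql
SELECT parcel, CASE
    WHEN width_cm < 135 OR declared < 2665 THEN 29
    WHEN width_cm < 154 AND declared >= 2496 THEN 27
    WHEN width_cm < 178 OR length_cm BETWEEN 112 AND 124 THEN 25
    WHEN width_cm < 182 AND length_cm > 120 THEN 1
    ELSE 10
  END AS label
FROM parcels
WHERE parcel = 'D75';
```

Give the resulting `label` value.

parcel = D75: width_cm=137, declared=3723, length_cm=143.
width_cm < 135 OR declared < 2665 → false
width_cm < 154 AND declared >= 2496 → true → 27

27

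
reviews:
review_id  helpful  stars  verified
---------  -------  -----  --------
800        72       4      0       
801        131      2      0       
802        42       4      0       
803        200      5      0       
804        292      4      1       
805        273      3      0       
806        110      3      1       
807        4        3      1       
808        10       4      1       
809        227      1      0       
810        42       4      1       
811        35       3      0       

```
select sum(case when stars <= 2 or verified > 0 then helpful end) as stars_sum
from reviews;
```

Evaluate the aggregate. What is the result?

816

review_id=800: ✗
review_id=801: ✓ → 131
review_id=802: ✗
review_id=803: ✗
review_id=804: ✓ → 292
review_id=805: ✗
review_id=806: ✓ → 110
review_id=807: ✓ → 4
review_id=808: ✓ → 10
review_id=809: ✓ → 227
review_id=810: ✓ → 42
review_id=811: ✗
stars_sum = 131 + 292 + 110 + 4 + 10 + 227 + 42 = 816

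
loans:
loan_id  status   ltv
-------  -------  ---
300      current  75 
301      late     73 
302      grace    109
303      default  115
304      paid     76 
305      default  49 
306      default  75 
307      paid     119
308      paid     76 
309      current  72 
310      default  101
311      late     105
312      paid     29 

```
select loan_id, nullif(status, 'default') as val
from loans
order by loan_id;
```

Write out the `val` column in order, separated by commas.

current, late, grace, NULL, paid, NULL, NULL, paid, paid, current, NULL, late, paid

loan_id=300: status=current vs default: differ → current
loan_id=301: status=late vs default: differ → late
loan_id=302: status=grace vs default: differ → grace
loan_id=303: status=default vs default: equal → NULL
loan_id=304: status=paid vs default: differ → paid
loan_id=305: status=default vs default: equal → NULL
loan_id=306: status=default vs default: equal → NULL
loan_id=307: status=paid vs default: differ → paid
loan_id=308: status=paid vs default: differ → paid
loan_id=309: status=current vs default: differ → current
loan_id=310: status=default vs default: equal → NULL
loan_id=311: status=late vs default: differ → late
loan_id=312: status=paid vs default: differ → paid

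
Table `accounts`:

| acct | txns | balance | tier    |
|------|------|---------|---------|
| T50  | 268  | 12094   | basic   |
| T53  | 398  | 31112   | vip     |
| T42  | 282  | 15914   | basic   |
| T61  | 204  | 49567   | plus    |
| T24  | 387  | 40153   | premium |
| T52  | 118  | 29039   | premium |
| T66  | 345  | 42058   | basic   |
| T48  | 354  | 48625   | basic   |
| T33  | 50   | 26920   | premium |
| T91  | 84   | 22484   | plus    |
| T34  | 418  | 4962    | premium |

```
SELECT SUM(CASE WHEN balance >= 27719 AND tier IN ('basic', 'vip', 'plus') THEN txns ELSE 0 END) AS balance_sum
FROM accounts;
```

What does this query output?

1301

acct=T50: ✗
acct=T53: ✓ → 398
acct=T42: ✗
acct=T61: ✓ → 204
acct=T24: ✗
acct=T52: ✗
acct=T66: ✓ → 345
acct=T48: ✓ → 354
acct=T33: ✗
acct=T91: ✗
acct=T34: ✗
balance_sum = 398 + 204 + 345 + 354 = 1301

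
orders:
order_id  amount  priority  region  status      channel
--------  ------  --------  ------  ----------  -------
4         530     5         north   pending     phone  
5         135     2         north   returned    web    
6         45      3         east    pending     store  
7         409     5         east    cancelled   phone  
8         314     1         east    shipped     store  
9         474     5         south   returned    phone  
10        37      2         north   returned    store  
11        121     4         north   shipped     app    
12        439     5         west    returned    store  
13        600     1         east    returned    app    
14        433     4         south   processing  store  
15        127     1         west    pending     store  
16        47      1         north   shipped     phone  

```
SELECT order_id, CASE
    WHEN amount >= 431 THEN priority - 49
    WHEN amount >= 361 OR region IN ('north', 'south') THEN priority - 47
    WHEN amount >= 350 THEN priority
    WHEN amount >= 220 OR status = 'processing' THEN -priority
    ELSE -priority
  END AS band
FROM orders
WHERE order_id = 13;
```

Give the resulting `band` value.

order_id = 13: amount=600, priority=1, region=east, status=returned, channel=app.
amount >= 431 → true → -48

-48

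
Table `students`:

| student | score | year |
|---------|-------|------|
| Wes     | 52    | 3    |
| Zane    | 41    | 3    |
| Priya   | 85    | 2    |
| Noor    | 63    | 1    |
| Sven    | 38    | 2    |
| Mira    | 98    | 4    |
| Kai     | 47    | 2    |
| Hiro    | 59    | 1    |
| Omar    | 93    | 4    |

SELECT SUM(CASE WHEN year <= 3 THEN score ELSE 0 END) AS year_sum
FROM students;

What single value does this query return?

student=Wes: ✓ → 52
student=Zane: ✓ → 41
student=Priya: ✓ → 85
student=Noor: ✓ → 63
student=Sven: ✓ → 38
student=Mira: ✗
student=Kai: ✓ → 47
student=Hiro: ✓ → 59
student=Omar: ✗
year_sum = 52 + 41 + 85 + 63 + 38 + 47 + 59 = 385

385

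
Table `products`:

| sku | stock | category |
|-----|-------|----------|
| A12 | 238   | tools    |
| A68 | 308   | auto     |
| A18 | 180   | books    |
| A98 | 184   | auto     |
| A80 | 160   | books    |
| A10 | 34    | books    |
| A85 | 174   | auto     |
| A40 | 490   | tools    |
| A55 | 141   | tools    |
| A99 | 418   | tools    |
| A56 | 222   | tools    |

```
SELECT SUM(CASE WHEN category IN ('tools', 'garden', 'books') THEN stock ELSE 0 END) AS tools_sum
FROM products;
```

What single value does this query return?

sku=A12: ✓ → 238
sku=A68: ✗
sku=A18: ✓ → 180
sku=A98: ✗
sku=A80: ✓ → 160
sku=A10: ✓ → 34
sku=A85: ✗
sku=A40: ✓ → 490
sku=A55: ✓ → 141
sku=A99: ✓ → 418
sku=A56: ✓ → 222
tools_sum = 238 + 180 + 160 + 34 + 490 + 141 + 418 + 222 = 1883

1883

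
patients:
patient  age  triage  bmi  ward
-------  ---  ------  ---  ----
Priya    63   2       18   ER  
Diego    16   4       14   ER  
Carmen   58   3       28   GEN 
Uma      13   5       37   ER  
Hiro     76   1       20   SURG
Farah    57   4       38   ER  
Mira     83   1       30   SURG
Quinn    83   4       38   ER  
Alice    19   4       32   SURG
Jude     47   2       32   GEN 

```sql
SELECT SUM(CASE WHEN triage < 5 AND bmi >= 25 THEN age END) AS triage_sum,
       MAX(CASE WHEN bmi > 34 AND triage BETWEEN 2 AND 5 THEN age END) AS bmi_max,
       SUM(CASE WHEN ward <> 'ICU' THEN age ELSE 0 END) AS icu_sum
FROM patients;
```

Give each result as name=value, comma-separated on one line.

[triage_sum: triage < 5 AND bmi >= 25]
patient=Priya: ✗
patient=Diego: ✗
patient=Carmen: ✓ → 58
patient=Uma: ✗
patient=Hiro: ✗
patient=Farah: ✓ → 57
patient=Mira: ✓ → 83
patient=Quinn: ✓ → 83
patient=Alice: ✓ → 19
patient=Jude: ✓ → 47
triage_sum = 58 + 57 + 83 + 83 + 19 + 47 = 347
—
[bmi_max: bmi > 34 AND triage BETWEEN 2 AND 5]
patient=Priya: ✗
patient=Diego: ✗
patient=Carmen: ✗
patient=Uma: ✓ → 13
patient=Hiro: ✗
patient=Farah: ✓ → 57
patient=Mira: ✗
patient=Quinn: ✓ → 83
patient=Alice: ✗
patient=Jude: ✗
bmi_max = MAX(13, 57, 83) = 83
—
[icu_sum: ward <> 'ICU']
patient=Priya: ✓ → 63
patient=Diego: ✓ → 16
patient=Carmen: ✓ → 58
patient=Uma: ✓ → 13
patient=Hiro: ✓ → 76
patient=Farah: ✓ → 57
patient=Mira: ✓ → 83
patient=Quinn: ✓ → 83
patient=Alice: ✓ → 19
patient=Jude: ✓ → 47
icu_sum = 63 + 16 + 58 + 13 + 76 + 57 + 83 + 83 + 19 + 47 = 515

triage_sum=347, bmi_max=83, icu_sum=515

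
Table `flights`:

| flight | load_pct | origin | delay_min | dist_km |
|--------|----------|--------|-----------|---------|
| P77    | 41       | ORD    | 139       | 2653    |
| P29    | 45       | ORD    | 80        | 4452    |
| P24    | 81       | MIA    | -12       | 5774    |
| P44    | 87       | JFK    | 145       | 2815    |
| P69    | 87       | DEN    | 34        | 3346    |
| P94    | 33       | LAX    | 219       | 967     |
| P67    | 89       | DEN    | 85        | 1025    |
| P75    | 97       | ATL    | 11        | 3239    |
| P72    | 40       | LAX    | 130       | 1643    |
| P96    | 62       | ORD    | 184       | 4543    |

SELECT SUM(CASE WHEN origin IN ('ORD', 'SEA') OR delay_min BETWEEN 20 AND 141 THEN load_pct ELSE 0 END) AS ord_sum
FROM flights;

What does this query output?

flight=P77: ✓ → 41
flight=P29: ✓ → 45
flight=P24: ✗
flight=P44: ✗
flight=P69: ✓ → 87
flight=P94: ✗
flight=P67: ✓ → 89
flight=P75: ✗
flight=P72: ✓ → 40
flight=P96: ✓ → 62
ord_sum = 41 + 45 + 87 + 89 + 40 + 62 = 364

364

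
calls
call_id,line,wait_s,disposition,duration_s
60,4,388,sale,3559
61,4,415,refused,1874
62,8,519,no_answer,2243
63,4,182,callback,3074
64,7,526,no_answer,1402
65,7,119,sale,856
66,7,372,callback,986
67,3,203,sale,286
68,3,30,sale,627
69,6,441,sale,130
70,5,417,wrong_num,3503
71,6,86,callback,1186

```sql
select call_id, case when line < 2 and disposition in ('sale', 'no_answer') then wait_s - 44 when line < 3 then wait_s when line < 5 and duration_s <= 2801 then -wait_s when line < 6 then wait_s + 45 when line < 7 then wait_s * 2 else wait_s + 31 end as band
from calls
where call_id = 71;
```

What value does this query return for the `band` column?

call_id = 71: line=6, wait_s=86, disposition=callback, duration_s=1186.
line < 2 and disposition in ('sale', 'no_answer') → false
line < 3 → false
line < 5 and duration_s <= 2801 → false
line < 6 → false
line < 7 → true → 172

172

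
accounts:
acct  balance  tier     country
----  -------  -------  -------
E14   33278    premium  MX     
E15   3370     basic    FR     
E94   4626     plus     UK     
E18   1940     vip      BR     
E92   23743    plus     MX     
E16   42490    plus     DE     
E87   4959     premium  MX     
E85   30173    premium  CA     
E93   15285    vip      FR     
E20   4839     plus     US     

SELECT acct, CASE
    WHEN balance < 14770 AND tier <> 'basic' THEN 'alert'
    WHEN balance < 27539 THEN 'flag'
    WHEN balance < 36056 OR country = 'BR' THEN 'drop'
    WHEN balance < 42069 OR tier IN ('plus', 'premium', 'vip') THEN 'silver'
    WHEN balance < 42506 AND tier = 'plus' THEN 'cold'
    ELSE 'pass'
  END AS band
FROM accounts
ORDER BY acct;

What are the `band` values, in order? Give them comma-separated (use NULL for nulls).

acct=E14: balance < 36056 OR country = 'BR' → drop
acct=E15: balance < 27539 → flag
acct=E16: balance < 42069 OR tier IN ('plus', 'premium', 'vip') → silver
acct=E18: balance < 14770 AND tier <> 'basic' → alert
acct=E20: balance < 14770 AND tier <> 'basic' → alert
acct=E85: balance < 36056 OR country = 'BR' → drop
acct=E87: balance < 14770 AND tier <> 'basic' → alert
acct=E92: balance < 27539 → flag
acct=E93: balance < 27539 → flag
acct=E94: balance < 14770 AND tier <> 'basic' → alert

drop, flag, silver, alert, alert, drop, alert, flag, flag, alert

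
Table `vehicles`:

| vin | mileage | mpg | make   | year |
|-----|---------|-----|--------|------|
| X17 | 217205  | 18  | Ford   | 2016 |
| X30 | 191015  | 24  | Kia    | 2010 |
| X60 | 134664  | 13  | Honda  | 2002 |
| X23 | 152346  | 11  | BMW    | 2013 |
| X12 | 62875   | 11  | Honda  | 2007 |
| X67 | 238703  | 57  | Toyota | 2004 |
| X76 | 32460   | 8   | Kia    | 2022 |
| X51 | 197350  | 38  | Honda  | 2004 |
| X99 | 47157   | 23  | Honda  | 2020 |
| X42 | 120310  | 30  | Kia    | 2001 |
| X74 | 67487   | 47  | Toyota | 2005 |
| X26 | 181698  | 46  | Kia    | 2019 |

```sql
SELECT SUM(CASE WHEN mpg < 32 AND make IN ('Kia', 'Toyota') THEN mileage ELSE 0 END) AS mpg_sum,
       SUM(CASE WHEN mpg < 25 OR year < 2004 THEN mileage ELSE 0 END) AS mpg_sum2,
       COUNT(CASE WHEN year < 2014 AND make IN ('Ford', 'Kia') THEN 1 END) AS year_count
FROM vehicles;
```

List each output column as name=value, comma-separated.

mpg_sum=343785, mpg_sum2=958032, year_count=2

[mpg_sum: mpg < 32 AND make IN ('Kia', 'Toyota')]
vin=X17: ✗
vin=X30: ✓ → 191015
vin=X60: ✗
vin=X23: ✗
vin=X12: ✗
vin=X67: ✗
vin=X76: ✓ → 32460
vin=X51: ✗
vin=X99: ✗
vin=X42: ✓ → 120310
vin=X74: ✗
vin=X26: ✗
mpg_sum = 191015 + 32460 + 120310 = 343785
—
[mpg_sum2: mpg < 25 OR year < 2004]
vin=X17: ✓ → 217205
vin=X30: ✓ → 191015
vin=X60: ✓ → 134664
vin=X23: ✓ → 152346
vin=X12: ✓ → 62875
vin=X67: ✗
vin=X76: ✓ → 32460
vin=X51: ✗
vin=X99: ✓ → 47157
vin=X42: ✓ → 120310
vin=X74: ✗
vin=X26: ✗
mpg_sum2 = 217205 + 191015 + 134664 + 152346 + 62875 + 32460 + 47157 + 120310 = 958032
—
[year_count: year < 2014 AND make IN ('Ford', 'Kia')]
vin=X17: ✗
vin=X30: ✓ → 1
vin=X60: ✗
vin=X23: ✗
vin=X12: ✗
vin=X67: ✗
vin=X76: ✗
vin=X51: ✗
vin=X99: ✗
vin=X42: ✓ → 1
vin=X74: ✗
vin=X26: ✗
year_count = COUNT(1, 1) = 2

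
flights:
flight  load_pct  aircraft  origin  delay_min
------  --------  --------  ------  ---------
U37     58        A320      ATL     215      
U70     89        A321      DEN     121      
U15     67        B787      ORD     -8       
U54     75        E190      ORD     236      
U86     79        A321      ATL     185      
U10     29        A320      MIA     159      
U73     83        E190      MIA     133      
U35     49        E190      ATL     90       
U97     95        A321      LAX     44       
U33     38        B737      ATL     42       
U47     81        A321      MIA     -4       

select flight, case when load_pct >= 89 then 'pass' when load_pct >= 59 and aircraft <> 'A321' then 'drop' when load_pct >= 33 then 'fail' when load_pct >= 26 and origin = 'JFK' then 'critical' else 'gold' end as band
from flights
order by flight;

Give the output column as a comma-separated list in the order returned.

gold, drop, fail, fail, fail, fail, drop, pass, drop, fail, pass

flight=U10: ELSE → gold
flight=U15: load_pct >= 59 and aircraft <> 'A321' → drop
flight=U33: load_pct >= 33 → fail
flight=U35: load_pct >= 33 → fail
flight=U37: load_pct >= 33 → fail
flight=U47: load_pct >= 33 → fail
flight=U54: load_pct >= 59 and aircraft <> 'A321' → drop
flight=U70: load_pct >= 89 → pass
flight=U73: load_pct >= 59 and aircraft <> 'A321' → drop
flight=U86: load_pct >= 33 → fail
flight=U97: load_pct >= 89 → pass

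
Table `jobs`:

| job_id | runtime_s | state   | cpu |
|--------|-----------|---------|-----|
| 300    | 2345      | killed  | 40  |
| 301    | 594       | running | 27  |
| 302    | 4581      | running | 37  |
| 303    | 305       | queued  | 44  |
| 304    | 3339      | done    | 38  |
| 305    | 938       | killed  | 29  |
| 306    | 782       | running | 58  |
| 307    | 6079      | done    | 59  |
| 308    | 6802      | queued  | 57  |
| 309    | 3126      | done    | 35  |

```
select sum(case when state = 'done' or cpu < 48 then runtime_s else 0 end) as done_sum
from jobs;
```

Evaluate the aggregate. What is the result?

job_id=300: ✓ → 2345
job_id=301: ✓ → 594
job_id=302: ✓ → 4581
job_id=303: ✓ → 305
job_id=304: ✓ → 3339
job_id=305: ✓ → 938
job_id=306: ✗
job_id=307: ✓ → 6079
job_id=308: ✗
job_id=309: ✓ → 3126
done_sum = 2345 + 594 + 4581 + 305 + 3339 + 938 + 6079 + 3126 = 21307

21307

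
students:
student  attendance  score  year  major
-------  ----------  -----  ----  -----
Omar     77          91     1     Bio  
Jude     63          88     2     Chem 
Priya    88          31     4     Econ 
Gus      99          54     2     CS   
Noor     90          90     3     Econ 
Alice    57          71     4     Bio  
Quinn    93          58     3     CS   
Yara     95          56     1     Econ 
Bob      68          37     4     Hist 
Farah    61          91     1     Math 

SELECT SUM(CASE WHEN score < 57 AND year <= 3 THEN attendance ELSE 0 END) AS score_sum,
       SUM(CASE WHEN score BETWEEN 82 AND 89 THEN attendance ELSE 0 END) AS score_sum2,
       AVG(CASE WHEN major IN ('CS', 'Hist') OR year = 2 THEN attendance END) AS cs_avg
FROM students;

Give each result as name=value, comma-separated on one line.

[score_sum: score < 57 AND year <= 3]
student=Omar: ✗
student=Jude: ✗
student=Priya: ✗
student=Gus: ✓ → 99
student=Noor: ✗
student=Alice: ✗
student=Quinn: ✗
student=Yara: ✓ → 95
student=Bob: ✗
student=Farah: ✗
score_sum = 99 + 95 = 194
—
[score_sum2: score BETWEEN 82 AND 89]
student=Omar: ✗
student=Jude: ✓ → 63
student=Priya: ✗
student=Gus: ✗
student=Noor: ✗
student=Alice: ✗
student=Quinn: ✗
student=Yara: ✗
student=Bob: ✗
student=Farah: ✗
score_sum2 = 63
—
[cs_avg: major IN ('CS', 'Hist') OR year = 2]
student=Omar: ✗
student=Jude: ✓ → 63
student=Priya: ✗
student=Gus: ✓ → 99
student=Noor: ✗
student=Alice: ✗
student=Quinn: ✓ → 93
student=Yara: ✗
student=Bob: ✓ → 68
student=Farah: ✗
cs_avg = (63 + 99 + 93 + 68) / 4 = 80.75

score_sum=194, score_sum2=63, cs_avg=80.75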